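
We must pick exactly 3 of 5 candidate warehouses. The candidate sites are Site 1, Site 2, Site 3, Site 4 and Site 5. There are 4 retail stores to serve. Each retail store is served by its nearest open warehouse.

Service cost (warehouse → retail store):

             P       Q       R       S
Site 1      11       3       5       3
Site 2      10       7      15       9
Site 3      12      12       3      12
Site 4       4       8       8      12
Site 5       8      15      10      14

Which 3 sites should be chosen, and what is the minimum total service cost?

Choose Site 1, Site 3 and Site 4; total service cost 13.

With exactly 3 open, each retail store uses its cheapest among the chosen.
{Site 1, Site 3, Site 4}: P→Site 4 4, Q→Site 1 3, R→Site 3 3, S→Site 1 3. Service cost 13.
{Site 1, Site 2, Site 4}: service cost 15
{Site 1, Site 4, Site 5}: service cost 15
Among all 10 size-3 choices, {Site 1, Site 3, Site 4} is lowest.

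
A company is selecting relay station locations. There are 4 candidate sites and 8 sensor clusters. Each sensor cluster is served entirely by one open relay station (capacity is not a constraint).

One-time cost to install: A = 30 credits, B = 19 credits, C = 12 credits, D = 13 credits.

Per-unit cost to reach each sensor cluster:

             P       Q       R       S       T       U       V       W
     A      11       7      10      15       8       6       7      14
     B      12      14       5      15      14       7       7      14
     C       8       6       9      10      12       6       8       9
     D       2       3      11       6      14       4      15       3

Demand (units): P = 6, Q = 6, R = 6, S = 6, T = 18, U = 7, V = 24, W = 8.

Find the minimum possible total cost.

For any fixed open set, each sensor cluster goes to its cheapest open site; total = fixed + service.
{A, B, D}: P→D 2·6=12, Q→D 3·6=18, R→B 5·6=30, S→D 6·6=36, T→A 8·18=144, U→D 4·7=28, V→A 7·24=168, W→D 3·8=24. Service 460; fixed 62; total 522.
{A, D}: service 490 + fixed 43 = 533
{A, B, C, D}: service 460 + fixed 74 = 534
{C}: service 720 + fixed 12 = 732
No other subset beats 522.

Minimum total cost: 522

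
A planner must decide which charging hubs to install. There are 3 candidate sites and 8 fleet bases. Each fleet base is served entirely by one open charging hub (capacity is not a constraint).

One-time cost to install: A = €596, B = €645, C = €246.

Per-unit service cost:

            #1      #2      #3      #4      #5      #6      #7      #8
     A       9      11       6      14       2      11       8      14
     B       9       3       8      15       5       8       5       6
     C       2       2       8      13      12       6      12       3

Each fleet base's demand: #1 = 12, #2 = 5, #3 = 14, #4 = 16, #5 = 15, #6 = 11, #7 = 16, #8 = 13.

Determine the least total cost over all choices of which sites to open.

For any fixed open set, each fleet base goes to its cheapest open site; total = fixed + service.
{C}: #1→C 2·12=24, #2→C 2·5=10, #3→C 8·14=112, #4→C 13·16=208, #5→C 12·15=180, #6→C 6·11=66, #7→C 12·16=192, #8→C 3·13=39. Service 831; fixed 246; total 1077.
{A, C}: #1→C 2·12=24, #2→C 2·5=10, #3→A 6·14=84, #4→C 13·16=208, #5→A 2·15=30, #6→C 6·11=66, #7→A 8·16=128, #8→C 3·13=39. Service 589; fixed 842; total 1431.
{B}: service 796 + fixed 645 = 1441
{A, B, C}: #1→C 2·12=24, #2→C 2·5=10, #3→A 6·14=84, #4→C 13·16=208, #5→A 2·15=30, #6→C 6·11=66, #7→B 5·16=80, #8→C 3·13=39. Service 541; fixed 1487; total 2028.
No other subset beats 1077.

Minimum total cost: 1077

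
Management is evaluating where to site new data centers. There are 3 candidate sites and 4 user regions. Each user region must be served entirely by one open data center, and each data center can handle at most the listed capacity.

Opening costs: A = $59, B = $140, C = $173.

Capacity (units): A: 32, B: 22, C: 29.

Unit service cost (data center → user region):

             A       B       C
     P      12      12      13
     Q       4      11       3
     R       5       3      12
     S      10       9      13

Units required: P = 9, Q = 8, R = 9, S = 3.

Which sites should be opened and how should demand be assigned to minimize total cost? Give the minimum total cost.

Open {A}: P→A 12·9=108, Q→A 4·8=32, R→A 5·9=45, S→A 10·3=30.
Loads: A carries 29/32. Service 215; fixed 59; total 274.
Next best feasible plan costs 393.

Minimum total cost: 274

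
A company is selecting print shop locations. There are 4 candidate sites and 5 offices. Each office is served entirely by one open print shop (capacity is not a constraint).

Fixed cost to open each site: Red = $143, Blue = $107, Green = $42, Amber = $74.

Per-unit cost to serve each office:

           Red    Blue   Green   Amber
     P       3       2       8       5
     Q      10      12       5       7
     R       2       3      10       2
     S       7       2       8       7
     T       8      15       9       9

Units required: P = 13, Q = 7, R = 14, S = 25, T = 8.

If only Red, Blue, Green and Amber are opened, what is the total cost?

Total cost: 569

Each office is assigned to its cheapest site among the open ones.
{Red, Blue, Green, Amber}: P→Blue 2·13=26, Q→Green 5·7=35, R→Red 2·14=28, S→Blue 2·25=50, T→Red 8·8=64. Service 203; fixed 366; total 569.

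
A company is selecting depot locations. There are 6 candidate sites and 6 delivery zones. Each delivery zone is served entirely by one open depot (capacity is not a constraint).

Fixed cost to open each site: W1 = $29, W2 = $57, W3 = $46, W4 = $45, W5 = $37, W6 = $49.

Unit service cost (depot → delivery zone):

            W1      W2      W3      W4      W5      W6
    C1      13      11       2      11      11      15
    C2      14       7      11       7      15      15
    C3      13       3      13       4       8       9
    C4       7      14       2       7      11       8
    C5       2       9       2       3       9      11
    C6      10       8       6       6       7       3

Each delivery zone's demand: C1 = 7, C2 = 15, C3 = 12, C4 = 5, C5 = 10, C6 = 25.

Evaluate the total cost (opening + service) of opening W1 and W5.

Each delivery zone is assigned to its cheapest site among the open ones.
{W1, W5}: C1→W5 11·7=77, C2→W1 14·15=210, C3→W5 8·12=96, C4→W1 7·5=35, C5→W1 2·10=20, C6→W5 7·25=175. Service 613; fixed 66; total 679.

Total cost: 679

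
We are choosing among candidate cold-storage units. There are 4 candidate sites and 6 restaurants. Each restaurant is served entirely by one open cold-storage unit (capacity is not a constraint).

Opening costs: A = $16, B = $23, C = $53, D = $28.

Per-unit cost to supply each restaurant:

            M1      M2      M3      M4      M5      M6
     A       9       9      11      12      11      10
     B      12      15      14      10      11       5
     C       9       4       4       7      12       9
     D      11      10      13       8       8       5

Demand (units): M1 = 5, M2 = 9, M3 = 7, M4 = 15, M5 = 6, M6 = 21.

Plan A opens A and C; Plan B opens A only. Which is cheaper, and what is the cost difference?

Plan A is cheaper by 137.

Plan A: {A, C}: M1→A 9·5=45, M2→C 4·9=36, M3→C 4·7=28, M4→C 7·15=105, M5→A 11·6=66, M6→C 9·21=189. Service 469; fixed 69; total 538.
Plan B: {A}: M1→A 9·5=45, M2→A 9·9=81, M3→A 11·7=77, M4→A 12·15=180, M5→A 11·6=66, M6→A 10·21=210. Service 659; fixed 16; total 675.
Difference: |538 − 675| = 137.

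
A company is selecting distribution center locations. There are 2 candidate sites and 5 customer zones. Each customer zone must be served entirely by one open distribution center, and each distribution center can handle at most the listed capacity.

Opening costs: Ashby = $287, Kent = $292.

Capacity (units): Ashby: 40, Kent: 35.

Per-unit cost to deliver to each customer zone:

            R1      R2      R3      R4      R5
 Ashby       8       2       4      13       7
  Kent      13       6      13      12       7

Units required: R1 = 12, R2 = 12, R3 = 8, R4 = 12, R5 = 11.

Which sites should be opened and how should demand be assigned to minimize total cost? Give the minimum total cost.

Minimum total cost: 952

Open {Ashby, Kent}: R1→Ashby 8·12=96, R2→Ashby 2·12=24, R3→Ashby 4·8=32, R4→Kent 12·12=144, R5→Kent 7·11=77.
Loads: Ashby carries 32/40, Kent carries 23/35. Service 373; fixed 579; total 952.
Next best feasible plan costs 1000.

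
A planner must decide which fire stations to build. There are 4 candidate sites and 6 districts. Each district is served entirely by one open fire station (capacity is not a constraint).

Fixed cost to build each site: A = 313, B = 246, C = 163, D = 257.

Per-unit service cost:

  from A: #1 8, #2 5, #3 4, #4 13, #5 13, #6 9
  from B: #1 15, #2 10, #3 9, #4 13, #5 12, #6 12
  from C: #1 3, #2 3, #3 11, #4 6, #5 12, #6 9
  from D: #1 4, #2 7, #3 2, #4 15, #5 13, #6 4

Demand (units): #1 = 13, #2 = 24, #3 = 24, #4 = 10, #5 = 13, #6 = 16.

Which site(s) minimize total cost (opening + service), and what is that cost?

For any fixed open set, each district goes to its cheapest open site; total = fixed + service.
{C, D}: #1→C 3·13=39, #2→C 3·24=72, #3→D 2·24=48, #4→C 6·10=60, #5→C 12·13=156, #6→D 4·16=64. Service 439; fixed 420; total 859.
{C}: service 735 + fixed 163 = 898
{D}: service 651 + fixed 257 = 908
{A, B, C, D}: service 439 + fixed 979 = 1418
No other subset beats 859.

Open C and D; minimum total cost 859.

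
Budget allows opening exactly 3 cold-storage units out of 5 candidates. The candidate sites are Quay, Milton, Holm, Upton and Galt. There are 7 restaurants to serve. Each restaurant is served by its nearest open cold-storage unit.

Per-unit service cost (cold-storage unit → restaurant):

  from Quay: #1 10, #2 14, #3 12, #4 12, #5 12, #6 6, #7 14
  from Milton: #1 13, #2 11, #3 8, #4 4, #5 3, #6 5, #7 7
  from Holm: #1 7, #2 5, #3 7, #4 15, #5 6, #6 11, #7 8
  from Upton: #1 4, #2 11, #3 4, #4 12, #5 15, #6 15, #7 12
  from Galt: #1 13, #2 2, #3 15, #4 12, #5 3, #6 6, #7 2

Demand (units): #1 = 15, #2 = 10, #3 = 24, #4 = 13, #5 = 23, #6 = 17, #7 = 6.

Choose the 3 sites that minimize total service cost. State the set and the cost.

Choose Milton, Upton and Galt; total service cost 394.

With exactly 3 open, each restaurant uses its cheapest among the chosen.
{Milton, Upton, Galt}: #1→Upton 4·15=60, #2→Galt 2·10=20, #3→Upton 4·24=96, #4→Milton 4·13=52, #5→Milton 3·23=69, #6→Milton 5·17=85, #7→Galt 2·6=12. Service cost 394.
{Milton, Holm, Upton}: service cost 454
{Milton, Holm, Galt}: service cost 511
Among all 10 size-3 choices, {Milton, Upton, Galt} is lowest.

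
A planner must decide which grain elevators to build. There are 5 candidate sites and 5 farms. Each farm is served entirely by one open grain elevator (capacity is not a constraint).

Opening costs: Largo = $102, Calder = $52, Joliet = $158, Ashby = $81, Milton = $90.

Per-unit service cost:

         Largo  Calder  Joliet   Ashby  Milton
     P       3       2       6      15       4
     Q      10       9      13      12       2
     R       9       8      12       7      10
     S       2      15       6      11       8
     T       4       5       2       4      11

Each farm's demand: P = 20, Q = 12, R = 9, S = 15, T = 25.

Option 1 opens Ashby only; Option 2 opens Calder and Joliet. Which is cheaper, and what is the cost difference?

Option 2 is cheaper by 283.

Option 1: {Ashby}: P→Ashby 15·20=300, Q→Ashby 12·12=144, R→Ashby 7·9=63, S→Ashby 11·15=165, T→Ashby 4·25=100. Service 772; fixed 81; total 853.
Option 2: {Calder, Joliet}: P→Calder 2·20=40, Q→Calder 9·12=108, R→Calder 8·9=72, S→Joliet 6·15=90, T→Joliet 2·25=50. Service 360; fixed 210; total 570.
Difference: |853 − 570| = 283.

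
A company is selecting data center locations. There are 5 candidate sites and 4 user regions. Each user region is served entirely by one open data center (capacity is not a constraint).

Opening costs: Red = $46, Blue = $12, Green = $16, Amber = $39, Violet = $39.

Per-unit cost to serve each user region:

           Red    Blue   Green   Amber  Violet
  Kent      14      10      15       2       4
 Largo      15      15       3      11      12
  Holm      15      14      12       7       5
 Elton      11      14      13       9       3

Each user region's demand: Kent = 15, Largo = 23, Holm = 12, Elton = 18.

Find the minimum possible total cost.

Minimum total cost: 298

For any fixed open set, each user region goes to its cheapest open site; total = fixed + service.
{Green, Violet}: Kent→Violet 4·15=60, Largo→Green 3·23=69, Holm→Violet 5·12=60, Elton→Violet 3·18=54. Service 243; fixed 55; total 298.
{Green, Amber, Violet}: Kent→Amber 2·15=30, Largo→Green 3·23=69, Holm→Violet 5·12=60, Elton→Violet 3·18=54. Service 213; fixed 94; total 307.
{Blue, Green, Violet}: Kent→Violet 4·15=60, Largo→Green 3·23=69, Holm→Violet 5·12=60, Elton→Violet 3·18=54. Service 243; fixed 67; total 310.
{Red, Blue, Green, Amber, Violet}: service 213 + fixed 152 = 365
No other subset beats 298.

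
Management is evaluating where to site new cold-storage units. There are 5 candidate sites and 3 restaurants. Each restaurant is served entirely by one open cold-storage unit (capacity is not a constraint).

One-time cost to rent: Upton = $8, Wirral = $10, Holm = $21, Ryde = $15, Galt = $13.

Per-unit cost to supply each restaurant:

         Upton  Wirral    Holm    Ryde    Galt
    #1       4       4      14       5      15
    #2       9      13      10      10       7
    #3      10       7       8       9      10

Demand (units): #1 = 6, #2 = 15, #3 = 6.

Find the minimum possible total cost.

For any fixed open set, each restaurant goes to its cheapest open site; total = fixed + service.
{Wirral, Galt}: #1→Wirral 4·6=24, #2→Galt 7·15=105, #3→Wirral 7·6=42. Service 171; fixed 23; total 194.
{Upton, Wirral, Galt}: #1→Upton 4·6=24, #2→Galt 7·15=105, #3→Wirral 7·6=42. Service 171; fixed 31; total 202.
{Wirral, Ryde, Galt}: #1→Wirral 4·6=24, #2→Galt 7·15=105, #3→Wirral 7·6=42. Service 171; fixed 38; total 209.
{Upton, Wirral, Holm, Ryde, Galt}: #1→Upton 4·6=24, #2→Galt 7·15=105, #3→Wirral 7·6=42. Service 171; fixed 67; total 238.
No other subset beats 194.

Minimum total cost: 194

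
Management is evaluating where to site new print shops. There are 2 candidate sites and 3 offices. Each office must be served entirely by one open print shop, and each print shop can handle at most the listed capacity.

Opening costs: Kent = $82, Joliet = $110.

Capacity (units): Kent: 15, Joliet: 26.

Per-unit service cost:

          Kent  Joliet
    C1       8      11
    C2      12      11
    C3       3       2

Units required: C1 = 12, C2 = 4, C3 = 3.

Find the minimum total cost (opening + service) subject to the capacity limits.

Minimum total cost: 292

Open {Joliet}: C1→Joliet 11·12=132, C2→Joliet 11·4=44, C3→Joliet 2·3=6.
Loads: Joliet carries 19/26. Service 182; fixed 110; total 292.
Next best feasible plan costs 338.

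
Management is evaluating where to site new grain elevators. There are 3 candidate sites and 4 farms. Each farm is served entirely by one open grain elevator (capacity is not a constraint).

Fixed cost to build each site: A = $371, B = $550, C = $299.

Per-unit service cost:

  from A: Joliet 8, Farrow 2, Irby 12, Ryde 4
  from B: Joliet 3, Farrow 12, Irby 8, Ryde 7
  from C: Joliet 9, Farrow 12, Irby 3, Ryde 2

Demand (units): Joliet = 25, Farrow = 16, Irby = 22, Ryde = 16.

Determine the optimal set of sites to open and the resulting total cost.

For any fixed open set, each farm goes to its cheapest open site; total = fixed + service.
{C}: Joliet→C 9·25=225, Farrow→C 12·16=192, Irby→C 3·22=66, Ryde→C 2·16=32. Service 515; fixed 299; total 814.
{A}: service 560 + fixed 371 = 931
{A, C}: Joliet→A 8·25=200, Farrow→A 2·16=32, Irby→C 3·22=66, Ryde→C 2·16=32. Service 330; fixed 670; total 1000.
{A, B, C}: Joliet→B 3·25=75, Farrow→A 2·16=32, Irby→C 3·22=66, Ryde→C 2·16=32. Service 205; fixed 1220; total 1425.
No other subset beats 814.

Open C only; minimum total cost 814.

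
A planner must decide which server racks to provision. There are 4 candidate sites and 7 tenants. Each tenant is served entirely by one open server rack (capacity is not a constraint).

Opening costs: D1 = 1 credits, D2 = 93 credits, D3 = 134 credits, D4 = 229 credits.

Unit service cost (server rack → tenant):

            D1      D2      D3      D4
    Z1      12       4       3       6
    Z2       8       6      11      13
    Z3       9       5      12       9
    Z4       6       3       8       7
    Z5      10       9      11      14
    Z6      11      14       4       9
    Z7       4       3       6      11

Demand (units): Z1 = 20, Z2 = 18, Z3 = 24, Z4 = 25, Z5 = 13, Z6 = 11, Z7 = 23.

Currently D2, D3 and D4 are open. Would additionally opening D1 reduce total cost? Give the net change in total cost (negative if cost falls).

Current service cost with {D2, D3, D4}: 593.
Adding D1: each tenant re-picks its cheapest; new service cost 593, saving 0.
Extra fixed cost: 1. Net change = 1 − 0 = 1.
(Totals: 1049 → 1050.)

No — net change +1 (cost rises by 1).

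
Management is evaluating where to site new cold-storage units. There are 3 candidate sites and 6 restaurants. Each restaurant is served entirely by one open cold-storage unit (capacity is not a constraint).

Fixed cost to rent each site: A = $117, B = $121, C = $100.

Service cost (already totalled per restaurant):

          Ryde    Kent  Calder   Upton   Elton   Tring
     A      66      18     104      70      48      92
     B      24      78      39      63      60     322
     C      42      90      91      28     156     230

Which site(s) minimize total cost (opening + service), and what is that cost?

Open A only; minimum total cost 515.

For any fixed open set, each restaurant goes to its cheapest open site; total = fixed + service.
{A}: Ryde→A 66, Kent→A 18, Calder→A 104, Upton→A 70, Elton→A 48, Tring→A 92. Service 398; fixed 117; total 515.
{A, B}: service 284 + fixed 238 = 522
{A, C}: service 319 + fixed 217 = 536
{A, B, C}: Ryde→B 24, Kent→A 18, Calder→B 39, Upton→C 28, Elton→A 48, Tring→A 92. Service 249; fixed 338; total 587.
No other subset beats 515.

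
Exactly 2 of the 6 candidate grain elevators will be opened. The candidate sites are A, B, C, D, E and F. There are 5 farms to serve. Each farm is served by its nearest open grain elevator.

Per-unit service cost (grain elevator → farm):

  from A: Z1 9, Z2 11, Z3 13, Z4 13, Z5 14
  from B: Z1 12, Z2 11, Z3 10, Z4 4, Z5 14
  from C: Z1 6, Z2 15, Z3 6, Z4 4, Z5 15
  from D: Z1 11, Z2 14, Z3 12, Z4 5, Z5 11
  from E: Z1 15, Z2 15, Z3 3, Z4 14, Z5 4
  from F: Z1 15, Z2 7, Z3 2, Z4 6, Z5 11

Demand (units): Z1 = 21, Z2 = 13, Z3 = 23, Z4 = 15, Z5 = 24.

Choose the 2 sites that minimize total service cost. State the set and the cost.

Choose C and E; total service cost 546.

With exactly 2 open, each farm uses its cheapest among the chosen.
{C, E}: Z1→C 6·21=126, Z2→C 15·13=195, Z3→E 3·23=69, Z4→C 4·15=60, Z5→E 4·24=96. Service cost 546.
{C, F}: service cost 587
{B, E}: service cost 620
Among all 15 size-2 choices, {C, E} is lowest.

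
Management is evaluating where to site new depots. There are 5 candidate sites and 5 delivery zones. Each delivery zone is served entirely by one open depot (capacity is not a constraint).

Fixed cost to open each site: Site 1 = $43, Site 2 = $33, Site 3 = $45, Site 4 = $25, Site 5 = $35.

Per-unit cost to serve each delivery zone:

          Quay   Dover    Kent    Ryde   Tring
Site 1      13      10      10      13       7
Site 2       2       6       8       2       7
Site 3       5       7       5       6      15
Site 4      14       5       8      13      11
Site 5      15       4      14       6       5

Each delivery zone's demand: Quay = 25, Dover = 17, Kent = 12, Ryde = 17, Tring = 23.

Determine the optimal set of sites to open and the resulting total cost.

Open Site 2 and Site 5; minimum total cost 431.

For any fixed open set, each delivery zone goes to its cheapest open site; total = fixed + service.
{Site 2, Site 5}: Quay→Site 2 2·25=50, Dover→Site 5 4·17=68, Kent→Site 2 8·12=96, Ryde→Site 2 2·17=34, Tring→Site 5 5·23=115. Service 363; fixed 68; total 431.
{Site 2, Site 3, Site 5}: service 327 + fixed 113 = 440
{Site 2, Site 4, Site 5}: Quay→Site 2 2·25=50, Dover→Site 5 4·17=68, Kent→Site 2 8·12=96, Ryde→Site 2 2·17=34, Tring→Site 5 5·23=115. Service 363; fixed 93; total 456.
{Site 1, Site 2, Site 3, Site 4, Site 5}: service 327 + fixed 181 = 508
No other subset beats 431.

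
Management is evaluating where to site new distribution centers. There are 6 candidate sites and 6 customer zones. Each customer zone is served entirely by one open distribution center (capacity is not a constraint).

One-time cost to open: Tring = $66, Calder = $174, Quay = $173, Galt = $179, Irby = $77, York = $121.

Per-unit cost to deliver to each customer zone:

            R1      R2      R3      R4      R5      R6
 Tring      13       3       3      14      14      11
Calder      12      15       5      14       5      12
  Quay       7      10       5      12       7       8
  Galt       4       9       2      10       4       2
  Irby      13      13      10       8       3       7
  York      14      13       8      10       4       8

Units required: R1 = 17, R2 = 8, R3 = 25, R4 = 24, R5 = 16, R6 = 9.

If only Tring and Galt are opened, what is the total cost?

Total cost: 709

Each customer zone is assigned to its cheapest site among the open ones.
{Tring, Galt}: R1→Galt 4·17=68, R2→Tring 3·8=24, R3→Galt 2·25=50, R4→Galt 10·24=240, R5→Galt 4·16=64, R6→Galt 2·9=18. Service 464; fixed 245; total 709.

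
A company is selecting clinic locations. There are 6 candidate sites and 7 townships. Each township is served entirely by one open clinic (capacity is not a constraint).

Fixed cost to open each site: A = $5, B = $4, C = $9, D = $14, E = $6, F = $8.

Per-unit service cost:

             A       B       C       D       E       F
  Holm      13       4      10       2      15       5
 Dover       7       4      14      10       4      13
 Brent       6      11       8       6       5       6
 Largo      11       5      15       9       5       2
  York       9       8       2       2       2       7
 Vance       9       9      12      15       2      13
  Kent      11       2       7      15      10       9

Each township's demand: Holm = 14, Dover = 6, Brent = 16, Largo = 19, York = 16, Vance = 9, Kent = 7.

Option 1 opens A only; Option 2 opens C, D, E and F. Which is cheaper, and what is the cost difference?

Option 2 is cheaper by 530.

Option 1: {A}: Holm→A 13·14=182, Dover→A 7·6=42, Brent→A 6·16=96, Largo→A 11·19=209, York→A 9·16=144, Vance→A 9·9=81, Kent→A 11·7=77. Service 831; fixed 5; total 836.
Option 2: {C, D, E, F}: Holm→D 2·14=28, Dover→E 4·6=24, Brent→E 5·16=80, Largo→F 2·19=38, York→C 2·16=32, Vance→E 2·9=18, Kent→C 7·7=49. Service 269; fixed 37; total 306.
Difference: |836 − 306| = 530.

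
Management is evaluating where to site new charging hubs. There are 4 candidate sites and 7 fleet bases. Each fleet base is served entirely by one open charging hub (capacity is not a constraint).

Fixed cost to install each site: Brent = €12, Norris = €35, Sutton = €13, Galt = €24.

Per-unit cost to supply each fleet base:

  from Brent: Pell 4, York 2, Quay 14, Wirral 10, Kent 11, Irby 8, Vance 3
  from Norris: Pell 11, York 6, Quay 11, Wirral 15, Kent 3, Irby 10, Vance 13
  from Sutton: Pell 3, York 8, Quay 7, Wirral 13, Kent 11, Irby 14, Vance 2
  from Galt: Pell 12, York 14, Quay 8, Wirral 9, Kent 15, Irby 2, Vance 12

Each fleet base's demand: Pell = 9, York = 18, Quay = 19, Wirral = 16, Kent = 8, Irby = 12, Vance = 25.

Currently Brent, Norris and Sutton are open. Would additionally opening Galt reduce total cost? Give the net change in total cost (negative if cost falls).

Yes — net change −64 (cost falls by 64).

Current service cost with {Brent, Norris, Sutton}: 526.
Adding Galt: each fleet base re-picks its cheapest; new service cost 438, saving 88.
Extra fixed cost: 24. Net change = 24 − 88 = -64.
(Totals: 586 → 522.)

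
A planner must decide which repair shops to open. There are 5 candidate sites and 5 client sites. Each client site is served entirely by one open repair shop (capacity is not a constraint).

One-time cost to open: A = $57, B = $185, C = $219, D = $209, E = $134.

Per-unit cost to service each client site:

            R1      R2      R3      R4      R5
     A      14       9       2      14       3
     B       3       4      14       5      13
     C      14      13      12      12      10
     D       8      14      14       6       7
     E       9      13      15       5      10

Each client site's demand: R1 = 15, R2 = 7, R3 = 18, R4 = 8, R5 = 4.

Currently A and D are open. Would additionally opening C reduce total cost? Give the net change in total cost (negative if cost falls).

Current service cost with {A, D}: 279.
Adding C: each client site re-picks its cheapest; new service cost 279, saving 0.
Extra fixed cost: 219. Net change = 219 − 0 = 219.
(Totals: 545 → 764.)

No — net change +219 (cost rises by 219).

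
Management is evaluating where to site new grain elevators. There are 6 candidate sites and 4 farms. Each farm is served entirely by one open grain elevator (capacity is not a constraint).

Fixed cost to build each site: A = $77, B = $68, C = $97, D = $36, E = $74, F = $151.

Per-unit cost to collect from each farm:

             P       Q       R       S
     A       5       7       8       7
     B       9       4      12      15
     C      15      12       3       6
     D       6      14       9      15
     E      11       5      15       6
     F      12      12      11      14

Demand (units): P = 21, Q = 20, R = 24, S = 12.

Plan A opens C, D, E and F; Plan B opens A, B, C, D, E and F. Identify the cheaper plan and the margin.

Plan A is cheaper by 104.

Plan A: {C, D, E, F}: P→D 6·21=126, Q→E 5·20=100, R→C 3·24=72, S→C 6·12=72. Service 370; fixed 358; total 728.
Plan B: {A, B, C, D, E, F}: P→A 5·21=105, Q→B 4·20=80, R→C 3·24=72, S→C 6·12=72. Service 329; fixed 503; total 832.
Difference: |728 − 832| = 104.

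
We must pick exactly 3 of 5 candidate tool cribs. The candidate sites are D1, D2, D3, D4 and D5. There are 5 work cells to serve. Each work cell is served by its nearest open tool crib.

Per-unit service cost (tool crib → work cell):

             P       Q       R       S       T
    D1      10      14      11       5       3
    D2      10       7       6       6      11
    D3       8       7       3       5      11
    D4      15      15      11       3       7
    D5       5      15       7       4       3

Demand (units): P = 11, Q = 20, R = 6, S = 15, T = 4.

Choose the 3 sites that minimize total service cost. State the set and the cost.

Choose D3, D4 and D5; total service cost 270.

With exactly 3 open, each work cell uses its cheapest among the chosen.
{D3, D4, D5}: P→D5 5·11=55, Q→D3 7·20=140, R→D3 3·6=18, S→D4 3·15=45, T→D5 3·4=12. Service cost 270.
{D1, D3, D5}: service cost 285
{D2, D3, D5}: service cost 285
Among all 10 size-3 choices, {D3, D4, D5} is lowest.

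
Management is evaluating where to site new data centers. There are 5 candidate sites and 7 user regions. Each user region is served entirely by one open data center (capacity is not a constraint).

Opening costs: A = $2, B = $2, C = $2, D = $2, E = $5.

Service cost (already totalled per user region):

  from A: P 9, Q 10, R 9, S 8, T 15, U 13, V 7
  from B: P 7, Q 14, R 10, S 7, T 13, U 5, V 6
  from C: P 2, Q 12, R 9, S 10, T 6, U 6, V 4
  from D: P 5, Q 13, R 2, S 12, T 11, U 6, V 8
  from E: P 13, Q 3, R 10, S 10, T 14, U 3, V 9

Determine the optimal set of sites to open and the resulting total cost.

Open B, C, D and E; minimum total cost 38.

For any fixed open set, each user region goes to its cheapest open site; total = fixed + service.
{B, C, D, E}: P→C 2, Q→E 3, R→D 2, S→B 7, T→C 6, U→E 3, V→C 4. Service 27; fixed 11; total 38.
{A, C, D, E}: P→C 2, Q→E 3, R→D 2, S→A 8, T→C 6, U→E 3, V→C 4. Service 28; fixed 11; total 39.
{C, D, E}: service 30 + fixed 9 = 39
{A, B, C, D, E}: P→C 2, Q→E 3, R→D 2, S→B 7, T→C 6, U→E 3, V→C 4. Service 27; fixed 13; total 40.
No other subset beats 38.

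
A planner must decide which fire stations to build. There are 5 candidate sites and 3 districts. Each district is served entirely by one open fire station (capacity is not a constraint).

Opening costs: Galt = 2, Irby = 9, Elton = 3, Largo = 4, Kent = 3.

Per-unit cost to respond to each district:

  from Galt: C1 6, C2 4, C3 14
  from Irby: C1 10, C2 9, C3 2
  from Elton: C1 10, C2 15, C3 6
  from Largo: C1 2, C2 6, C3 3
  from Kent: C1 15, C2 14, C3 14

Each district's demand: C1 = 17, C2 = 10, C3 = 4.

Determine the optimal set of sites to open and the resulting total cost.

For any fixed open set, each district goes to its cheapest open site; total = fixed + service.
{Galt, Largo}: C1→Largo 2·17=34, C2→Galt 4·10=40, C3→Largo 3·4=12. Service 86; fixed 6; total 92.
{Galt, Elton, Largo}: service 86 + fixed 9 = 95
{Galt, Largo, Kent}: service 86 + fixed 9 = 95
{Galt, Irby, Elton, Largo, Kent}: C1→Largo 2·17=34, C2→Galt 4·10=40, C3→Irby 2·4=8. Service 82; fixed 21; total 103.
No other subset beats 92.

Open Galt and Largo; minimum total cost 92.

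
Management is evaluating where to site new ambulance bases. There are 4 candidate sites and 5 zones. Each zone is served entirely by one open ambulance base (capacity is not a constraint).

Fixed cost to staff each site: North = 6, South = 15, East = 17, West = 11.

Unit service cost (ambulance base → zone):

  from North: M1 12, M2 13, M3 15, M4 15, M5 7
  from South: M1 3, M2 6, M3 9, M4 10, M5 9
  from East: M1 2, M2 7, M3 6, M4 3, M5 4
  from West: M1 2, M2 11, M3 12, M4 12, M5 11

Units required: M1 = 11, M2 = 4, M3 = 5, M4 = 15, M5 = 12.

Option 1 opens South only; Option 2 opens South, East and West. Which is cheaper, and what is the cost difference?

Option 2 is cheaper by 163.

Option 1: {South}: M1→South 3·11=33, M2→South 6·4=24, M3→South 9·5=45, M4→South 10·15=150, M5→South 9·12=108. Service 360; fixed 15; total 375.
Option 2: {South, East, West}: M1→East 2·11=22, M2→South 6·4=24, M3→East 6·5=30, M4→East 3·15=45, M5→East 4·12=48. Service 169; fixed 43; total 212.
Difference: |375 − 212| = 163.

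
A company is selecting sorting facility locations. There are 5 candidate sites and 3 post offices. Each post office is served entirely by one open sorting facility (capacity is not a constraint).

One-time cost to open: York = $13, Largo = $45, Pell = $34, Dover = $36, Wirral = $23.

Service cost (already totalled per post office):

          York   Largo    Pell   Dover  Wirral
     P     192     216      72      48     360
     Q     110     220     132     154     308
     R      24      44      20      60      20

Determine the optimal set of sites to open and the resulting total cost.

Open York and Dover; minimum total cost 231.

For any fixed open set, each post office goes to its cheapest open site; total = fixed + service.
{York, Dover}: P→Dover 48, Q→York 110, R→York 24. Service 182; fixed 49; total 231.
{York, Pell}: P→Pell 72, Q→York 110, R→Pell 20. Service 202; fixed 47; total 249.
{York, Dover, Wirral}: service 178 + fixed 72 = 250
{York, Largo, Pell, Dover, Wirral}: P→Dover 48, Q→York 110, R→Pell 20. Service 178; fixed 151; total 329.
No other subset beats 231.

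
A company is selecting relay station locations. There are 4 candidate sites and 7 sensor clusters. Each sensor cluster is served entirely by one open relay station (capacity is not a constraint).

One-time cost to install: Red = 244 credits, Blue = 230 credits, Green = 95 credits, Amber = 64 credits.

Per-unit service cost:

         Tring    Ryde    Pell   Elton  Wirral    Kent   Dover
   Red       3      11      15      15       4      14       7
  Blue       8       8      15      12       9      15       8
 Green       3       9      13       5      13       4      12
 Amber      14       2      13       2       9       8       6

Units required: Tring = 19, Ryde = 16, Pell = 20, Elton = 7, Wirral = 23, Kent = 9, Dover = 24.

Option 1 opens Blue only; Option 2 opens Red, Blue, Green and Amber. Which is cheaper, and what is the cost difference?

Option 1: {Blue}: Tring→Blue 8·19=152, Ryde→Blue 8·16=128, Pell→Blue 15·20=300, Elton→Blue 12·7=84, Wirral→Blue 9·23=207, Kent→Blue 15·9=135, Dover→Blue 8·24=192. Service 1198; fixed 230; total 1428.
Option 2: {Red, Blue, Green, Amber}: Tring→Red 3·19=57, Ryde→Amber 2·16=32, Pell→Green 13·20=260, Elton→Amber 2·7=14, Wirral→Red 4·23=92, Kent→Green 4·9=36, Dover→Amber 6·24=144. Service 635; fixed 633; total 1268.
Difference: |1428 − 1268| = 160.

Option 2 is cheaper by 160.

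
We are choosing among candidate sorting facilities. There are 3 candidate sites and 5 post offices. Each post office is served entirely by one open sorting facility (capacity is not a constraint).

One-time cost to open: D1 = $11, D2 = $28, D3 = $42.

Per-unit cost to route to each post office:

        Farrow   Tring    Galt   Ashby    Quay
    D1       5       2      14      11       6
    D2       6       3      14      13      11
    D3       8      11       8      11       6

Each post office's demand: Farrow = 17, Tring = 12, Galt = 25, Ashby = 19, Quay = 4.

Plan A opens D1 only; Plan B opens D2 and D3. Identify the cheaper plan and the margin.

Plan A: {D1}: Farrow→D1 5·17=85, Tring→D1 2·12=24, Galt→D1 14·25=350, Ashby→D1 11·19=209, Quay→D1 6·4=24. Service 692; fixed 11; total 703.
Plan B: {D2, D3}: Farrow→D2 6·17=102, Tring→D2 3·12=36, Galt→D3 8·25=200, Ashby→D3 11·19=209, Quay→D3 6·4=24. Service 571; fixed 70; total 641.
Difference: |703 − 641| = 62.

Plan B is cheaper by 62.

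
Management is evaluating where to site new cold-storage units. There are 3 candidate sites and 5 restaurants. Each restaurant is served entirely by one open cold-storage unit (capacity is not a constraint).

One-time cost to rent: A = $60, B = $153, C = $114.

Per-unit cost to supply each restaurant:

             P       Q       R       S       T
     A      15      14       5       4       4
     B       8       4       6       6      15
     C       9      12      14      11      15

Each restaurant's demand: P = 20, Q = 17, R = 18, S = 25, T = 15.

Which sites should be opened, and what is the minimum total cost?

Open A and B; minimum total cost 691.

For any fixed open set, each restaurant goes to its cheapest open site; total = fixed + service.
{A, B}: P→B 8·20=160, Q→B 4·17=68, R→A 5·18=90, S→A 4·25=100, T→A 4·15=60. Service 478; fixed 213; total 691.
{A, B, C}: P→B 8·20=160, Q→B 4·17=68, R→A 5·18=90, S→A 4·25=100, T→A 4·15=60. Service 478; fixed 327; total 805.
{A, C}: service 634 + fixed 174 = 808
{A}: P→A 15·20=300, Q→A 14·17=238, R→A 5·18=90, S→A 4·25=100, T→A 4·15=60. Service 788; fixed 60; total 848.
No other subset beats 691.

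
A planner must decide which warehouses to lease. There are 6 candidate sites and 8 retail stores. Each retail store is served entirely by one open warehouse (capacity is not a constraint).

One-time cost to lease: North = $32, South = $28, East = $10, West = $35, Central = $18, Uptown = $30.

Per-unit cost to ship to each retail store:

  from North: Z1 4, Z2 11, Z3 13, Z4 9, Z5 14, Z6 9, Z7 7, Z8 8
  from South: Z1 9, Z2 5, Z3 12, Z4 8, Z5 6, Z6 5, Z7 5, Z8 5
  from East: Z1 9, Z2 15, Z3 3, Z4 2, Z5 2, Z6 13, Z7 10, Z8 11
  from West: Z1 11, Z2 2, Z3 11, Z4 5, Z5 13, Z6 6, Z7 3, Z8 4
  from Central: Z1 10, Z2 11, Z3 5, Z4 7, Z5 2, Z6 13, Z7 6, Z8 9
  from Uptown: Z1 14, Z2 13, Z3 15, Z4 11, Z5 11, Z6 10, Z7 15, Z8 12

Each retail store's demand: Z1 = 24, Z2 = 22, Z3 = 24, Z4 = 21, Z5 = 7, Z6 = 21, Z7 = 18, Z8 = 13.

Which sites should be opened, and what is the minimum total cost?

Open North, East and West; minimum total cost 577.

For any fixed open set, each retail store goes to its cheapest open site; total = fixed + service.
{North, East, West}: Z1→North 4·24=96, Z2→West 2·22=44, Z3→East 3·24=72, Z4→East 2·21=42, Z5→East 2·7=14, Z6→West 6·21=126, Z7→West 3·18=54, Z8→West 4·13=52. Service 500; fixed 77; total 577.
{North, South, East, West}: service 479 + fixed 105 = 584
{North, East, West, Central}: Z1→North 4·24=96, Z2→West 2·22=44, Z3→East 3·24=72, Z4→East 2·21=42, Z5→East 2·7=14, Z6→West 6·21=126, Z7→West 3·18=54, Z8→West 4·13=52. Service 500; fixed 95; total 595.
{North, South, East, West, Central, Uptown}: service 479 + fixed 153 = 632
No other subset beats 577.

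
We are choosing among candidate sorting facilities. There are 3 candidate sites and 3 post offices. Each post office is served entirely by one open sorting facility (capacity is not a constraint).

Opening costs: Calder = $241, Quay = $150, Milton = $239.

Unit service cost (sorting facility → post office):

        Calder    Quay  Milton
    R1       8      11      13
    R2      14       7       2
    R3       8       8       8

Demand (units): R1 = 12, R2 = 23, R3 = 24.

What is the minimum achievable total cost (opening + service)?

Minimum total cost: 633

For any fixed open set, each post office goes to its cheapest open site; total = fixed + service.
{Milton}: R1→Milton 13·12=156, R2→Milton 2·23=46, R3→Milton 8·24=192. Service 394; fixed 239; total 633.
{Quay}: service 485 + fixed 150 = 635
{Quay, Milton}: service 370 + fixed 389 = 759
{Calder, Quay, Milton}: service 334 + fixed 630 = 964
No other subset beats 633.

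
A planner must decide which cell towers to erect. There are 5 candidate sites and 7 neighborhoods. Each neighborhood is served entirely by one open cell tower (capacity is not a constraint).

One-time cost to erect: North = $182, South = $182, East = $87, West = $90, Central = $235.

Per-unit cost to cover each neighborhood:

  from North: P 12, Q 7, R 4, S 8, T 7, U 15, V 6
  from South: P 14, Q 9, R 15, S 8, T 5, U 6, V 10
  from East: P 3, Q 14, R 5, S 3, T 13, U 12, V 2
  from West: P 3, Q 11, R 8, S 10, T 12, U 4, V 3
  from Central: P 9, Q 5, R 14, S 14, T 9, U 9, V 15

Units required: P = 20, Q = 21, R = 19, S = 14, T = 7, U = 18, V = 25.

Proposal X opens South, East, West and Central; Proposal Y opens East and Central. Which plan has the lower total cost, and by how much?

Proposal Y is cheaper by 154.

Proposal X: {South, East, West, Central}: P→East 3·20=60, Q→Central 5·21=105, R→East 5·19=95, S→East 3·14=42, T→South 5·7=35, U→West 4·18=72, V→East 2·25=50. Service 459; fixed 594; total 1053.
Proposal Y: {East, Central}: P→East 3·20=60, Q→Central 5·21=105, R→East 5·19=95, S→East 3·14=42, T→Central 9·7=63, U→Central 9·18=162, V→East 2·25=50. Service 577; fixed 322; total 899.
Difference: |1053 − 899| = 154.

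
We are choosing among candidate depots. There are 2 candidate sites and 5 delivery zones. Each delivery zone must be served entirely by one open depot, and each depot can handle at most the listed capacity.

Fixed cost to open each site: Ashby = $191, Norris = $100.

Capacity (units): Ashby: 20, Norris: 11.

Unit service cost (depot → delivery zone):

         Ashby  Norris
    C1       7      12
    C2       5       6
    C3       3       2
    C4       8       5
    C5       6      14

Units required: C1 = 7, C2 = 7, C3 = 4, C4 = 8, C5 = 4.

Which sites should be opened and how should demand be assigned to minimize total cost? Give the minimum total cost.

Minimum total cost: 478

Open {Ashby, Norris}: C1→Ashby 7·7=49, C2→Norris 6·7=42, C3→Norris 2·4=8, C4→Ashby 8·8=64, C5→Ashby 6·4=24.
Loads: Ashby carries 19/20, Norris carries 11/11. Service 187; fixed 291; total 478.
Next best feasible plan costs 506.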